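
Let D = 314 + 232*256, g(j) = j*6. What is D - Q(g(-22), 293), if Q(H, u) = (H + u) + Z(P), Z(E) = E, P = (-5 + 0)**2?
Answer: 59520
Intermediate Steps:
P = 25 (P = (-5)**2 = 25)
g(j) = 6*j
Q(H, u) = 25 + H + u (Q(H, u) = (H + u) + 25 = 25 + H + u)
D = 59706 (D = 314 + 59392 = 59706)
D - Q(g(-22), 293) = 59706 - (25 + 6*(-22) + 293) = 59706 - (25 - 132 + 293) = 59706 - 1*186 = 59706 - 186 = 59520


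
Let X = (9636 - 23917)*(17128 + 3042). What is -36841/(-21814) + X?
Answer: -6283474017939/21814 ≈ -2.8805e+8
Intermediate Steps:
X = -288047770 (X = -14281*20170 = -288047770)
-36841/(-21814) + X = -36841/(-21814) - 288047770 = -36841*(-1/21814) - 288047770 = 36841/21814 - 288047770 = -6283474017939/21814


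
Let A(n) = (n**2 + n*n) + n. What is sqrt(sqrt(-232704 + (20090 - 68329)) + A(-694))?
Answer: sqrt(962578 + I*sqrt(280943)) ≈ 981.11 + 0.27*I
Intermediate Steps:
A(n) = n + 2*n**2 (A(n) = (n**2 + n**2) + n = 2*n**2 + n = n + 2*n**2)
sqrt(sqrt(-232704 + (20090 - 68329)) + A(-694)) = sqrt(sqrt(-232704 + (20090 - 68329)) - 694*(1 + 2*(-694))) = sqrt(sqrt(-232704 - 48239) - 694*(1 - 1388)) = sqrt(sqrt(-280943) - 694*(-1387)) = sqrt(I*sqrt(280943) + 962578) = sqrt(962578 + I*sqrt(280943))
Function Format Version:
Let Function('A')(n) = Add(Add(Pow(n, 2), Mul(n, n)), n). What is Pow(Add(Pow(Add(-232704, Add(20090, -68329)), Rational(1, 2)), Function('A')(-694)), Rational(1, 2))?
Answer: Pow(Add(962578, Mul(I, Pow(280943, Rational(1, 2)))), Rational(1, 2)) ≈ Add(981.11, Mul(0.270, I))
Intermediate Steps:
Function('A')(n) = Add(n, Mul(2, Pow(n, 2))) (Function('A')(n) = Add(Add(Pow(n, 2), Pow(n, 2)), n) = Add(Mul(2, Pow(n, 2)), n) = Add(n, Mul(2, Pow(n, 2))))
Pow(Add(Pow(Add(-232704, Add(20090, -68329)), Rational(1, 2)), Function('A')(-694)), Rational(1, 2)) = Pow(Add(Pow(Add(-232704, Add(20090, -68329)), Rational(1, 2)), Mul(-694, Add(1, Mul(2, -694)))), Rational(1, 2)) = Pow(Add(Pow(Add(-232704, -48239), Rational(1, 2)), Mul(-694, Add(1, -1388))), Rational(1, 2)) = Pow(Add(Pow(-280943, Rational(1, 2)), Mul(-694, -1387)), Rational(1, 2)) = Pow(Add(Mul(I, Pow(280943, Rational(1, 2))), 962578), Rational(1, 2)) = Pow(Add(962578, Mul(I, Pow(280943, Rational(1, 2)))), Rational(1, 2))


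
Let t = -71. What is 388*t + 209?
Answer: -27339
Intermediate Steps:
388*t + 209 = 388*(-71) + 209 = -27548 + 209 = -27339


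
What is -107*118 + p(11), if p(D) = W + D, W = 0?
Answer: -12615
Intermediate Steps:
p(D) = D (p(D) = 0 + D = D)
-107*118 + p(11) = -107*118 + 11 = -12626 + 11 = -12615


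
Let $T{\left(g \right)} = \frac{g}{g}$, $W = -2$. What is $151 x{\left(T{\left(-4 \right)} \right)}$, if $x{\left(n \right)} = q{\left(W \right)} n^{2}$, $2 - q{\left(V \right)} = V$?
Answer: $604$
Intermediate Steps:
$q{\left(V \right)} = 2 - V$
$T{\left(g \right)} = 1$
$x{\left(n \right)} = 4 n^{2}$ ($x{\left(n \right)} = \left(2 - -2\right) n^{2} = \left(2 + 2\right) n^{2} = 4 n^{2}$)
$151 x{\left(T{\left(-4 \right)} \right)} = 151 \cdot 4 \cdot 1^{2} = 151 \cdot 4 \cdot 1 = 151 \cdot 4 = 604$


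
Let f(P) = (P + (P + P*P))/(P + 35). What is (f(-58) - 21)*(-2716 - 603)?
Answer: 12383189/23 ≈ 5.3840e+5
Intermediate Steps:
f(P) = (P**2 + 2*P)/(35 + P) (f(P) = (P + (P + P**2))/(35 + P) = (P**2 + 2*P)/(35 + P))
(f(-58) - 21)*(-2716 - 603) = (-58*(2 - 58)/(35 - 58) - 21)*(-2716 - 603) = (-58*(-56)/(-23) - 21)*(-3319) = (-58*(-1/23)*(-56) - 21)*(-3319) = (-3248/23 - 21)*(-3319) = -3731/23*(-3319) = 12383189/23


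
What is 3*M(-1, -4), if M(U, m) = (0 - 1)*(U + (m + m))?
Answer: 27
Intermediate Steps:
M(U, m) = -U - 2*m (M(U, m) = -(U + 2*m) = -U - 2*m)
3*M(-1, -4) = 3*(-1*(-1) - 2*(-4)) = 3*(1 + 8) = 3*9 = 27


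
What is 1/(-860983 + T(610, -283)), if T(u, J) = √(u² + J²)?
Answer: -860983/741291274100 - 41*√269/741291274100 ≈ -1.1624e-6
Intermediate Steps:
T(u, J) = √(J² + u²)
1/(-860983 + T(610, -283)) = 1/(-860983 + √((-283)² + 610²)) = 1/(-860983 + √(80089 + 372100)) = 1/(-860983 + √452189) = 1/(-860983 + 41*√269)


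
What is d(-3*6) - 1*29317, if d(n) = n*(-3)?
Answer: -29263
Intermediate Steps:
d(n) = -3*n
d(-3*6) - 1*29317 = -(-9)*6 - 1*29317 = -3*(-18) - 29317 = 54 - 29317 = -29263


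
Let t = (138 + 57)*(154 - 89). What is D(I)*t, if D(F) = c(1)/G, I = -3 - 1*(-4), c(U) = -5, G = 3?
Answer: -21125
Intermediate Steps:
t = 12675 (t = 195*65 = 12675)
I = 1 (I = -3 + 4 = 1)
D(F) = -5/3
D(I)*t = -5/3*12675 = -21125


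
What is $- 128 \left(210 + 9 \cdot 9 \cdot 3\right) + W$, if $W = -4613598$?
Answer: $-4671582$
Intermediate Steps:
$- 128 \left(210 + 9 \cdot 9 \cdot 3\right) + W = - 128 \left(210 + 9 \cdot 9 \cdot 3\right) - 4613598 = - 128 \left(210 + 81 \cdot 3\right) - 4613598 = - 128 \left(210 + 243\right) - 4613598 = \left(-128\right) 453 - 4613598 = -57984 - 4613598 = -4671582$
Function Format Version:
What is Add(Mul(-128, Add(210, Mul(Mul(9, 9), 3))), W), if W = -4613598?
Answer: -4671582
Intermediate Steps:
Add(Mul(-128, Add(210, Mul(Mul(9, 9), 3))), W) = Add(Mul(-128, Add(210, Mul(Mul(9, 9), 3))), -4613598) = Add(Mul(-128, Add(210, Mul(81, 3))), -4613598) = Add(Mul(-128, Add(210, 243)), -4613598) = Add(Mul(-128, 453), -4613598) = Add(-57984, -4613598) = -4671582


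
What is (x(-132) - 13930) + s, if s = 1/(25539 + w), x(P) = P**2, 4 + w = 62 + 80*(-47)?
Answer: 76298479/21837 ≈ 3494.0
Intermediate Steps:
w = -3702 (w = -4 + (62 + 80*(-47)) = -4 + (62 - 3760) = -4 - 3698 = -3702)
s = 1/21837 (s = 1/(25539 - 3702) = 1/21837 ≈ 4.5794e-5)
(x(-132) - 13930) + s = ((-132)**2 - 13930) + 1/21837 = (17424 - 13930) + 1/21837 = 3494 + 1/21837 = 76298479/21837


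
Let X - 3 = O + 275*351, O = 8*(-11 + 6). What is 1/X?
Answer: 1/96488 ≈ 1.0364e-5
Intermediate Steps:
O = -40 (O = 8*(-5) = -40)
X = 96488 (X = 3 + (-40 + 275*351) = 3 + (-40 + 96525) = 3 + 96485 = 96488)
1/X = 1/96488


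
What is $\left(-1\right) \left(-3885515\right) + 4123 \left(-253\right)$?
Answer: $2842396$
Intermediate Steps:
$\left(-1\right) \left(-3885515\right) + 4123 \left(-253\right) = 3885515 - 1043119 = 2842396$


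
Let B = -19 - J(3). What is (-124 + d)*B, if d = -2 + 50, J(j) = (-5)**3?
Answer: -8056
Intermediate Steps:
J(j) = -125
d = 48
B = 106 (B = -19 - 1*(-125) = -19 + 125 = 106)
(-124 + d)*B = (-124 + 48)*106 = -76*106 = -8056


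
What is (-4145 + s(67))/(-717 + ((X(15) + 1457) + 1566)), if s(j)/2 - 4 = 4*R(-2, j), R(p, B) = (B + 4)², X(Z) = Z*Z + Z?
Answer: 36191/2546 ≈ 14.215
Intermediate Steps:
X(Z) = Z + Z² (X(Z) = Z² + Z = Z + Z²)
R(p, B) = (4 + B)²
s(j) = 8 + 8*(4 + j)² (s(j) = 8 + 2*(4*(4 + j)²) = 8 + 8*(4 + j)²)
(-4145 + s(67))/(-717 + ((X(15) + 1457) + 1566)) = (-4145 + (8 + 8*(4 + 67)²))/(-717 + ((15*(1 + 15) + 1457) + 1566)) = (-4145 + (8 + 8*71²))/(-717 + ((15*16 + 1457) + 1566)) = (-4145 + (8 + 8*5041))/(-717 + ((240 + 1457) + 1566)) = (-4145 + (8 + 40328))/(-717 + (1697 + 1566)) = (-4145 + 40336)/(-717 + 3263) = 36191/2546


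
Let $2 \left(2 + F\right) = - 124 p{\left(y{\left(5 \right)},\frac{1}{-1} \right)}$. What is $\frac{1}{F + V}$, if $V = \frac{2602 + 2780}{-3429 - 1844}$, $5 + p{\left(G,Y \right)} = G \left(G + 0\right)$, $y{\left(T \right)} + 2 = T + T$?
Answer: $- \frac{5273}{19304562} \approx -0.00027315$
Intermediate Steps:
$y{\left(T \right)} = -2 + 2 T$ ($y{\left(T \right)} = -2 + \left(T + T\right) = -2 + 2 T$)
$p{\left(G,Y \right)} = -5 + G^{2}$ ($p{\left(G,Y \right)} = -5 + G \left(G + 0\right) = -5 + G G = -5 + G^{2}$)
$F = -3660$ ($F = -2 + \frac{\left(-124\right) \left(-5 + \left(-2 + 2 \cdot 5\right)^{2}\right)}{2} = -2 + \frac{\left(-124\right) \left(-5 + \left(-2 + 10\right)^{2}\right)}{2} = -2 + \frac{\left(-124\right) \left(-5 + 8^{2}\right)}{2} = -2 + \frac{\left(-124\right) \left(-5 + 64\right)}{2} = -2 + \frac{\left(-124\right) 59}{2} = -2 + \frac{1}{2} \left(-7316\right) = -2 - 3658 = -3660$)
$V = - \frac{5382}{5273}$ ($V = \frac{5382}{-5273} = 5382 \left(- \frac{1}{5273}\right) = - \frac{5382}{5273} \approx -1.0207$)
$\frac{1}{F + V} = \frac{1}{-3660 - \frac{5382}{5273}} = \frac{1}{- \frac{19304562}{5273}} = - \frac{5273}{19304562}$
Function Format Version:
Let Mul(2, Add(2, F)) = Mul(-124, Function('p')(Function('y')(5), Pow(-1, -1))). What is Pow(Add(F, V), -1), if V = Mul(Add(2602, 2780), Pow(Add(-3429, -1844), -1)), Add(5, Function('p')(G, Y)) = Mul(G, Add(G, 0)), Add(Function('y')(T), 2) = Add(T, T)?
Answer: Rational(-5273, 19304562) ≈ -0.00027315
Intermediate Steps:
Function('y')(T) = Add(-2, Mul(2, T)) (Function('y')(T) = Add(-2, Add(T, T)) = Add(-2, Mul(2, T)))
Function('p')(G, Y) = Add(-5, Pow(G, 2)) (Function('p')(G, Y) = Add(-5, Mul(G, Add(G, 0))) = Add(-5, Mul(G, G)) = Add(-5, Pow(G, 2)))
F = -3660 (F = Add(-2, Mul(Rational(1, 2), Mul(-124, Add(-5, Pow(Add(-2, Mul(2, 5)), 2))))) = Add(-2, Mul(Rational(1, 2), Mul(-124, Add(-5, Pow(Add(-2, 10), 2))))) = Add(-2, Mul(Rational(1, 2), Mul(-124, Add(-5, Pow(8, 2))))) = Add(-2, Mul(Rational(1, 2), Mul(-124, Add(-5, 64)))) = Add(-2, Mul(Rational(1, 2), Mul(-124, 59))) = Add(-2, Mul(Rational(1, 2), -7316)) = Add(-2, -3658) = -3660)
V = Rational(-5382, 5273) (V = Mul(5382, Pow(-5273, -1)) = Mul(5382, Rational(-1, 5273)) = Rational(-5382, 5273) ≈ -1.0207)
Pow(Add(F, V), -1) = Pow(Add(-3660, Rational(-5382, 5273)), -1) = Pow(Rational(-19304562, 5273), -1) = Rational(-5273, 19304562)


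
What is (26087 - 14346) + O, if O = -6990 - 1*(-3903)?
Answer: 8654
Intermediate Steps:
O = -3087 (O = -6990 + 3903 = -3087)
(26087 - 14346) + O = (26087 - 14346) - 3087 = 11741 - 3087 = 8654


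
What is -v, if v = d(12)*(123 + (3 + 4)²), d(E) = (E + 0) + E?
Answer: -4128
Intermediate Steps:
d(E) = 2*E (d(E) = E + E = 2*E)
v = 4128 (v = (2*12)*(123 + (3 + 4)²) = 24*(123 + 7²) = 24*(123 + 49) = 24*172 = 4128)
-v = -1*4128 = -4128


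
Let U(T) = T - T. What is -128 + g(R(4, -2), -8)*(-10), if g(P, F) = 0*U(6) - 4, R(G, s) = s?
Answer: -88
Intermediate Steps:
U(T) = 0
g(P, F) = -4 (g(P, F) = 0*0 - 4 = 0 - 4 = -4)
-128 + g(R(4, -2), -8)*(-10) = -128 - 4*(-10) = -128 + 40 = -88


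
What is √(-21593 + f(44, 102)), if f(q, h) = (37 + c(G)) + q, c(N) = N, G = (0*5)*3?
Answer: 2*I*√5378 ≈ 146.67*I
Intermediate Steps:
G = 0 (G = 0*3 = 0)
f(q, h) = 37 + q (f(q, h) = (37 + 0) + q = 37 + q)
√(-21593 + f(44, 102)) = √(-21593 + (37 + 44)) = √(-21593 + 81) = √(-21512) = 2*I*√5378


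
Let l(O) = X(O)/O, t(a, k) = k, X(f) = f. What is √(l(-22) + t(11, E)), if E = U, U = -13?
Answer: 2*I*√3 ≈ 3.4641*I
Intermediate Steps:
E = -13
l(O) = 1 (l(O) = O/O = 1)
√(l(-22) + t(11, E)) = √(1 - 13) = √(-12) = 2*I*√3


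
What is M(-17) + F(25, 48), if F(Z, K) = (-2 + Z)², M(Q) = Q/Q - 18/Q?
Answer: 9028/17 ≈ 531.06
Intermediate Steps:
M(Q) = 1 - 18/Q
M(-17) + F(25, 48) = (-18 - 17)/(-17) + (-2 + 25)² = -1/17*(-35) + 23² = 35/17 + 529 = 9028/17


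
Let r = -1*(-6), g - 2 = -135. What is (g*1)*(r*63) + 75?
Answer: -50199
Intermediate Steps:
g = -133 (g = 2 - 135 = -133)
r = 6
(g*1)*(r*63) + 75 = (-133*1)*(6*63) + 75 = -133*378 + 75 = -50274 + 75 = -50199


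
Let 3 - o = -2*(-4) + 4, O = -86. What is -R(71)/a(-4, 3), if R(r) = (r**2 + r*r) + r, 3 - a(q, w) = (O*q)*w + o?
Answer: 10153/1020 ≈ 9.9539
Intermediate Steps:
o = -9 (o = 3 - (-2*(-4) + 4) = 3 - (8 + 4) = 3 - 1*12 = 3 - 12 = -9)
a(q, w) = 12 + 86*q*w (a(q, w) = 3 - ((-86*q)*w - 9) = 3 - (-86*q*w - 9) = 3 - (-9 - 86*q*w) = 3 + (9 + 86*q*w) = 12 + 86*q*w)
R(r) = r + 2*r**2 (R(r) = (r**2 + r**2) + r = 2*r**2 + r = r + 2*r**2)
-R(71)/a(-4, 3) = -71*(1 + 2*71)/(12 + 86*(-4)*3) = -71*(1 + 142)/(12 - 1032) = -71*143/(-1020) = -10153*(-1)/1020 = -1*(-10153/1020) = 10153/1020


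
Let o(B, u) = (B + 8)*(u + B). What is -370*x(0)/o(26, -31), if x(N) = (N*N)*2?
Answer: 0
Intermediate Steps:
x(N) = 2*N**2 (x(N) = N**2*2 = 2*N**2)
o(B, u) = (8 + B)*(B + u)
-370*x(0)/o(26, -31) = -370*2*0**2/(26**2 + 8*26 + 8*(-31) + 26*(-31)) = -370*2*0/(676 + 208 - 248 - 806) = -0/(-170) = -0*(-1)/170 = -370*0 = 0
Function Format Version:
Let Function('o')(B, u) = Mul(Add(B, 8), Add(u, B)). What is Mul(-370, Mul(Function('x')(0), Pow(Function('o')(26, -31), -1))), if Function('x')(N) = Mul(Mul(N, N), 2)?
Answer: 0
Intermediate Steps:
Function('x')(N) = Mul(2, Pow(N, 2)) (Function('x')(N) = Mul(Pow(N, 2), 2) = Mul(2, Pow(N, 2)))
Function('o')(B, u) = Mul(Add(8, B), Add(B, u))
Mul(-370, Mul(Function('x')(0), Pow(Function('o')(26, -31), -1))) = Mul(-370, Mul(Mul(2, Pow(0, 2)), Pow(Add(Pow(26, 2), Mul(8, 26), Mul(8, -31), Mul(26, -31)), -1))) = Mul(-370, Mul(Mul(2, 0), Pow(Add(676, 208, -248, -806), -1))) = Mul(-370, Mul(0, Pow(-170, -1))) = Mul(-370, Mul(0, Rational(-1, 170))) = Mul(-370, 0) = 0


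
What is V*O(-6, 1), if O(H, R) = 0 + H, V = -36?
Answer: 216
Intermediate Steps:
O(H, R) = H
V*O(-6, 1) = -36*(-6) = 216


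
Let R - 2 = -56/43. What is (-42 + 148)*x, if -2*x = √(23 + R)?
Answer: -53*√43817/43 ≈ -258.01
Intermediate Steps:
R = 30/43 (R = 2 - 56/43 = 30/43 ≈ 0.69767)
x = -√43817/86 (x = -√(23 + 30/43)/2 = -√43817/86 ≈ -2.4340)
(-42 + 148)*x = (-42 + 148)*(-√43817/86) = 106*(-√43817/86) = -53*√43817/43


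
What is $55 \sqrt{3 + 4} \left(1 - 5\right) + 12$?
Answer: $12 - 220 \sqrt{7} \approx -570.07$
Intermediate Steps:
$55 \sqrt{3 + 4} \left(1 - 5\right) + 12 = 55 \sqrt{7} \left(-4\right) + 12 = 55 \left(- 4 \sqrt{7}\right) + 12 = - 220 \sqrt{7} + 12 = 12 - 220 \sqrt{7}$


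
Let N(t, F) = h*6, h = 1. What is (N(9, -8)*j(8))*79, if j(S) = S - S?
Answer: 0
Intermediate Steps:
j(S) = 0
N(t, F) = 6 (N(t, F) = 1*6 = 6)
(N(9, -8)*j(8))*79 = (6*0)*79 = 0*79 = 0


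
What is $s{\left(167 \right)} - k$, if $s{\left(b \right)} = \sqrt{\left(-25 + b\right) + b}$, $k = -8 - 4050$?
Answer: $4058 + \sqrt{309} \approx 4075.6$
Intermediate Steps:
$k = -4058$ ($k = -8 - 4050 = -4058$)
$s{\left(b \right)} = \sqrt{-25 + 2 b}$
$s{\left(167 \right)} - k = \sqrt{-25 + 2 \cdot 167} - -4058 = \sqrt{-25 + 334} + 4058 = \sqrt{309} + 4058 = 4058 + \sqrt{309}$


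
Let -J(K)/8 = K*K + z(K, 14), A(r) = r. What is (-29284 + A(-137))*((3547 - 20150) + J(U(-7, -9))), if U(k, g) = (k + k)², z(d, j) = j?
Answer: 9533669103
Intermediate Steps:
U(k, g) = 4*k² (U(k, g) = (2*k)² = 4*k²)
J(K) = -112 - 8*K² (J(K) = -8*(K*K + 14) = -8*(K² + 14) = -8*(14 + K²) = -112 - 8*K²)
(-29284 + A(-137))*((3547 - 20150) + J(U(-7, -9))) = (-29284 - 137)*((3547 - 20150) + (-112 - 8*(4*(-7)²)²)) = -29421*(-16603 + (-112 - 8*(4*49)²)) = -29421*(-16603 + (-112 - 8*196²)) = -29421*(-16603 + (-112 - 8*38416)) = -29421*(-16603 + (-112 - 307328)) = -29421*(-16603 - 307440) = -29421*(-324043) = 9533669103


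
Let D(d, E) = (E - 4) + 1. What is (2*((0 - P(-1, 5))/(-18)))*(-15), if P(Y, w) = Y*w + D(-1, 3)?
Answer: 25/3 ≈ 8.3333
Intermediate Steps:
D(d, E) = -3 + E (D(d, E) = (-4 + E) + 1 = -3 + E)
P(Y, w) = Y*w (P(Y, w) = Y*w + (-3 + 3) = Y*w + 0 = Y*w)
(2*((0 - P(-1, 5))/(-18)))*(-15) = (2*((0 - (-1)*5)/(-18)))*(-15) = (2*((0 - 1*(-5))*(-1/18)))*(-15) = (2*((0 + 5)*(-1/18)))*(-15) = (2*(5*(-1/18)))*(-15) = (2*(-5/18))*(-15) = -5/9*(-15) = 25/3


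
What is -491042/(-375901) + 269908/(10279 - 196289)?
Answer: -5059982344/34960672505 ≈ -0.14473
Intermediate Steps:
-491042/(-375901) + 269908/(10279 - 196289) = -491042*(-1/375901) + 269908/(-186010) = 491042/375901 + 269908*(-1/186010) = 491042/375901 - 134954/93005 = -5059982344/34960672505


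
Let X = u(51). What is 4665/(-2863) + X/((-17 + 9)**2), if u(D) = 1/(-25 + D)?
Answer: -7759697/4764032 ≈ -1.6288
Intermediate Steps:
X = 1/26 (X = 1/(-25 + 51) = 1/26 ≈ 0.038462)
4665/(-2863) + X/((-17 + 9)**2) = 4665/(-2863) + 1/(26*((-17 + 9)**2)) = 4665*(-1/2863) + 1/(26*((-8)**2)) = -4665/2863 + (1/26)/64 = -4665/2863 + (1/26)*(1/64) = -4665/2863 + 1/1664 = -7759697/4764032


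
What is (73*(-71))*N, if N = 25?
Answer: -129575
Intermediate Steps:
(73*(-71))*N = (73*(-71))*25 = -5183*25 = -129575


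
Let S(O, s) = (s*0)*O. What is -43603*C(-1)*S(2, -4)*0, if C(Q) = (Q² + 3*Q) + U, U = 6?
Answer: 0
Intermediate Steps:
C(Q) = 6 + Q² + 3*Q (C(Q) = (Q² + 3*Q) + 6 = 6 + Q² + 3*Q)
S(O, s) = 0 (S(O, s) = 0*O = 0)
-43603*C(-1)*S(2, -4)*0 = -43603*(6 + (-1)² + 3*(-1))*0*0 = -43603*(6 + 1 - 3)*0*0 = -43603*4*0*0 = -0*0 = -43603*0 = 0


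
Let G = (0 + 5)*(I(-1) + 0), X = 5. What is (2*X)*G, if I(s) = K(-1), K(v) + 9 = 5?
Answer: -200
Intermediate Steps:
K(v) = -4 (K(v) = -9 + 5 = -4)
I(s) = -4
G = -20 (G = (0 + 5)*(-4 + 0) = 5*(-4) = -20)
(2*X)*G = (2*5)*(-20) = 10*(-20) = -200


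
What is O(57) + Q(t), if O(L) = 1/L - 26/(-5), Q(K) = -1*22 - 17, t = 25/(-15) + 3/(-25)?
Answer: -9628/285 ≈ -33.782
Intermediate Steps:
t = -134/75 (t = 25*(-1/15) + 3*(-1/25) = -5/3 - 3/25 = -134/75 ≈ -1.7867)
Q(K) = -39 (Q(K) = -22 - 17 = -39)
O(L) = 26/5 + 1/L (O(L) = 1/L - 26*(-⅕) = 1/L + 26/5 = 26/5 + 1/L)
O(57) + Q(t) = (26/5 + 1/57) - 39 = 1487/285 - 39 = -9628/285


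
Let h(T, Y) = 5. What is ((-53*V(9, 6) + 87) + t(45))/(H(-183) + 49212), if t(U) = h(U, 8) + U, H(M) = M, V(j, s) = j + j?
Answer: -817/49029 ≈ -0.016664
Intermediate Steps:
V(j, s) = 2*j
t(U) = 5 + U
((-53*V(9, 6) + 87) + t(45))/(H(-183) + 49212) = ((-106*9 + 87) + (5 + 45))/(-183 + 49212) = ((-53*18 + 87) + 50)/49029 = ((-954 + 87) + 50)*(1/49029) = (-867 + 50)*(1/49029) = -817*1/49029 = -817/49029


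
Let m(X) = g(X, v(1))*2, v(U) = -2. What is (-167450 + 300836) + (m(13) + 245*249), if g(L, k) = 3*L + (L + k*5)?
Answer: 194475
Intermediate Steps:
g(L, k) = 4*L + 5*k (g(L, k) = 3*L + (L + 5*k) = 4*L + 5*k)
m(X) = -20 + 8*X (m(X) = (4*X + 5*(-2))*2 = (4*X - 10)*2 = (-10 + 4*X)*2 = -20 + 8*X)
(-167450 + 300836) + (m(13) + 245*249) = (-167450 + 300836) + ((-20 + 8*13) + 245*249) = 133386 + ((-20 + 104) + 61005) = 133386 + (84 + 61005) = 133386 + 61089 = 194475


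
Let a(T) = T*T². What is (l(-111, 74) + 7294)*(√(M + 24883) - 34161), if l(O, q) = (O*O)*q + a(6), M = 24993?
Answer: -31402977504 + 1838528*√12469 ≈ -3.1198e+10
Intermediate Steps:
a(T) = T³
l(O, q) = 216 + q*O² (l(O, q) = (O*O)*q + 6³ = O²*q + 216 = q*O² + 216 = 216 + q*O²)
(l(-111, 74) + 7294)*(√(M + 24883) - 34161) = ((216 + 74*(-111)²) + 7294)*(√(24993 + 24883) - 34161) = ((216 + 74*12321) + 7294)*(√49876 - 34161) = ((216 + 911754) + 7294)*(2*√12469 - 34161) = (911970 + 7294)*(-34161 + 2*√12469) = 919264*(-34161 + 2*√12469) = -31402977504 + 1838528*√12469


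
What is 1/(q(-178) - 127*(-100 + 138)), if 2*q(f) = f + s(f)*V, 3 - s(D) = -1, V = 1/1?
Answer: -1/4913 ≈ -0.00020354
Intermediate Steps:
V = 1
s(D) = 4 (s(D) = 3 - 1*(-1) = 3 + 1 = 4)
q(f) = 2 + f/2 (q(f) = (f + 4*1)/2 = (f + 4)/2 = (4 + f)/2 = 2 + f/2)
1/(q(-178) - 127*(-100 + 138)) = 1/((2 + (½)*(-178)) - 127*(-100 + 138)) = 1/((2 - 89) - 127*38) = 1/(-87 - 4826) = 1/(-4913) = -1/4913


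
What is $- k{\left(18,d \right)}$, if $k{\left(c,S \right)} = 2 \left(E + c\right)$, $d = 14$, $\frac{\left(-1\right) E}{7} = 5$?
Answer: $34$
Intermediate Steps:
$E = -35$ ($E = \left(-7\right) 5 = -35$)
$k{\left(c,S \right)} = -70 + 2 c$ ($k{\left(c,S \right)} = 2 \left(-35 + c\right) = -70 + 2 c$)
$- k{\left(18,d \right)} = - (-70 + 2 \cdot 18) = - (-70 + 36) = \left(-1\right) \left(-34\right) = 34$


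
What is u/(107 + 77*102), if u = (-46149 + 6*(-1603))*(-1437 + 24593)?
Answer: -1291340652/7961 ≈ -1.6221e+5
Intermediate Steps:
u = -1291340652 (u = (-46149 - 9618)*23156 = -55767*23156 = -1291340652)
u/(107 + 77*102) = -1291340652/(107 + 77*102) = -1291340652/(107 + 7854) = -1291340652/7961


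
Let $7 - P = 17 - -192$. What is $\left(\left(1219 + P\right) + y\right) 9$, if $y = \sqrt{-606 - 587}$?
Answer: $9153 + 9 i \sqrt{1193} \approx 9153.0 + 310.86 i$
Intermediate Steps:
$y = i \sqrt{1193}$ ($y = \sqrt{-1193} = i \sqrt{1193} \approx 34.54 i$)
$P = -202$ ($P = 7 - \left(17 - -192\right) = 7 - \left(17 + 192\right) = 7 - 209 = -202$)
$\left(\left(1219 + P\right) + y\right) 9 = \left(\left(1219 - 202\right) + i \sqrt{1193}\right) 9 = \left(1017 + i \sqrt{1193}\right) 9 = 9153 + 9 i \sqrt{1193}$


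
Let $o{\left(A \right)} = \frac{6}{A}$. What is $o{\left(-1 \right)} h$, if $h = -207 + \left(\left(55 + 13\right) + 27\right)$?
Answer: $672$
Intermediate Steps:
$h = -112$ ($h = -207 + \left(68 + 27\right) = -207 + 95 = -112$)
$o{\left(-1 \right)} h = \frac{6}{-1} \left(-112\right) = 6 \left(-1\right) \left(-112\right) = \left(-6\right) \left(-112\right) = 672$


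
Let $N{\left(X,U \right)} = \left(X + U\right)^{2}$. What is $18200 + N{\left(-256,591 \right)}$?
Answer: $130425$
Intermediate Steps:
$N{\left(X,U \right)} = \left(U + X\right)^{2}$
$18200 + N{\left(-256,591 \right)} = 18200 + \left(591 - 256\right)^{2} = 18200 + 335^{2} = 18200 + 112225 = 130425$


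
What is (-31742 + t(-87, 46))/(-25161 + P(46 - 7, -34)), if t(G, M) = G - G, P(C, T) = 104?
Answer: 31742/25057 ≈ 1.2668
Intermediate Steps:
t(G, M) = 0
(-31742 + t(-87, 46))/(-25161 + P(46 - 7, -34)) = (-31742 + 0)/(-25161 + 104) = -31742/(-25057) = -31742*(-1/25057) = 31742/25057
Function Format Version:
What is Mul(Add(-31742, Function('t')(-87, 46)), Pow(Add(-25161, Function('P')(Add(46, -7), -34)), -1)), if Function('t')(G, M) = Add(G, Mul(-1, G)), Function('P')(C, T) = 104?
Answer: Rational(31742, 25057) ≈ 1.2668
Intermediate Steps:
Function('t')(G, M) = 0
Mul(Add(-31742, Function('t')(-87, 46)), Pow(Add(-25161, Function('P')(Add(46, -7), -34)), -1)) = Mul(Add(-31742, 0), Pow(Add(-25161, 104), -1)) = Mul(-31742, Pow(-25057, -1)) = Mul(-31742, Rational(-1, 25057)) = Rational(31742, 25057)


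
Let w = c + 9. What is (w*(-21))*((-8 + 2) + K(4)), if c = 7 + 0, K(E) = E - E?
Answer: 2016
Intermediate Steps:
K(E) = 0
c = 7
w = 16 (w = 7 + 9 = 16)
(w*(-21))*((-8 + 2) + K(4)) = (16*(-21))*((-8 + 2) + 0) = -336*(-6 + 0) = -336*(-6) = 2016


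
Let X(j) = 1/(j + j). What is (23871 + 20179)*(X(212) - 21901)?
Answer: -204524656575/212 ≈ -9.6474e+8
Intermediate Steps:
X(j) = 1/(2*j)
(23871 + 20179)*(X(212) - 21901) = (23871 + 20179)*((½)/212 - 21901) = 44050*((½)*(1/212) - 21901) = 44050*(1/424 - 21901) = 44050*(-9286023/424) = -204524656575/212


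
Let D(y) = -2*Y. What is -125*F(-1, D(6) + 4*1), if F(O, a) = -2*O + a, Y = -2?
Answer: -1250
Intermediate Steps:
D(y) = 4 (D(y) = -2*(-2) = 4)
F(O, a) = a - 2*O
-125*F(-1, D(6) + 4*1) = -125*((4 + 4*1) - 2*(-1)) = -125*((4 + 4) + 2) = -125*(8 + 2) = -125*10 = -1250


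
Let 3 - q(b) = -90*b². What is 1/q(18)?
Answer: 1/29163 ≈ 3.4290e-5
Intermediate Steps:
q(b) = 3 + 90*b² (q(b) = 3 - (-90)*b² = 3 + 90*b²)
1/q(18) = 1/(3 + 90*18²) = 1/(3 + 90*324) = 1/(3 + 29160) = 1/29163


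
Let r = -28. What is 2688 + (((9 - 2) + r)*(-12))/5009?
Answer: 13464444/5009 ≈ 2688.1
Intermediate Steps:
2688 + (((9 - 2) + r)*(-12))/5009 = 2688 + (((9 - 2) - 28)*(-12))/5009 = 2688 + ((7 - 28)*(-12))*(1/5009) = 2688 - 21*(-12)*(1/5009) = 2688 + 252*(1/5009) = 2688 + 252/5009 = 13464444/5009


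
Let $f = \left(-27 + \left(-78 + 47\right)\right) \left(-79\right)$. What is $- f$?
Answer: $-4582$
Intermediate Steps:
$f = 4582$ ($f = \left(-27 - 31\right) \left(-79\right) = \left(-58\right) \left(-79\right) = 4582$)
$- f = \left(-1\right) 4582 = -4582$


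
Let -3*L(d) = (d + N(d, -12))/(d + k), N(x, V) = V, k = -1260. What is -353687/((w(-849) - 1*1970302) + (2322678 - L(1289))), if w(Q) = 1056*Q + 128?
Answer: 30770769/47330203 ≈ 0.65013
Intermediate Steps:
w(Q) = 128 + 1056*Q
L(d) = -(-12 + d)/(3*(-1260 + d)) (L(d) = -(d - 12)/(3*(d - 1260)) = -(-12 + d)/(3*(-1260 + d)))
-353687/((w(-849) - 1*1970302) + (2322678 - L(1289))) = -353687/(((128 + 1056*(-849)) - 1*1970302) + (2322678 - (12 - 1*1289)/(3*(-1260 + 1289)))) = -353687/(((128 - 896544) - 1970302) + (2322678 - (12 - 1289)/(3*29))) = -353687/((-896416 - 1970302) + (2322678 - (-1277)/(3*29))) = -353687/(-2866718 + (2322678 - 1*(-1277/87))) = -353687/(-2866718 + (2322678 + 1277/87)) = -353687/(-2866718 + 202074263/87) = -353687/(-47330203/87) = -353687*(-87/47330203) = 30770769/47330203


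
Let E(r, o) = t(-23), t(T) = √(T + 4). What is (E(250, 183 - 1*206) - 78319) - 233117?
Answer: -311436 + I*√19 ≈ -3.1144e+5 + 4.3589*I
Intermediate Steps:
t(T) = √(4 + T)
E(r, o) = I*√19 (E(r, o) = √(4 - 23) = √(-19) = I*√19)
(E(250, 183 - 1*206) - 78319) - 233117 = (I*√19 - 78319) - 233117 = (-78319 + I*√19) - 233117 = -311436 + I*√19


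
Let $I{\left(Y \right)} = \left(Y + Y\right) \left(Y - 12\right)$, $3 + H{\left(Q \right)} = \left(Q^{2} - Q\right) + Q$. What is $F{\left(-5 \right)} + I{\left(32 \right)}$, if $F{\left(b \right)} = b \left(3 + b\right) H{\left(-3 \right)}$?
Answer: $1340$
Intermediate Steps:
$H{\left(Q \right)} = -3 + Q^{2}$ ($H{\left(Q \right)} = -3 + \left(\left(Q^{2} - Q\right) + Q\right) = -3 + Q^{2}$)
$I{\left(Y \right)} = 2 Y \left(-12 + Y\right)$
$F{\left(b \right)} = 6 b \left(3 + b\right)$ ($F{\left(b \right)} = b \left(3 + b\right) \left(-3 + \left(-3\right)^{2}\right) = b \left(3 + b\right) \left(-3 + 9\right) = b \left(3 + b\right) 6 = 6 b \left(3 + b\right)$)
$F{\left(-5 \right)} + I{\left(32 \right)} = 6 \left(-5\right) \left(3 - 5\right) + 2 \cdot 32 \left(-12 + 32\right) = 6 \left(-5\right) \left(-2\right) + 2 \cdot 32 \cdot 20 = 60 + 1280 = 1340$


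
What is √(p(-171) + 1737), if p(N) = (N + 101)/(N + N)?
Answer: √5644178/57 ≈ 41.680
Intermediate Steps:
p(N) = (101 + N)/(2*N) (p(N) = (101 + N)/((2*N)) = (101 + N)*(1/(2*N)) = (101 + N)/(2*N))
√(p(-171) + 1737) = √((½)*(101 - 171)/(-171) + 1737) = √((½)*(-1/171)*(-70) + 1737) = √(35/171 + 1737) = √(297062/171) = √5644178/57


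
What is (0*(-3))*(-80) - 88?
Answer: -88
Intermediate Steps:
(0*(-3))*(-80) - 88 = 0*(-80) - 88 = 0 - 88 = -88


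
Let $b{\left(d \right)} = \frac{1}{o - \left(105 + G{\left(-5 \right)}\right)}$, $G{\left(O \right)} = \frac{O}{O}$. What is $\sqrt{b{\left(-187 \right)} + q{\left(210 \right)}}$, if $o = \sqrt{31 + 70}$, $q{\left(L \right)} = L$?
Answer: $\sqrt{210 - \frac{1}{106 - \sqrt{101}}} \approx 14.491$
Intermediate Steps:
$G{\left(O \right)} = 1$
$o = \sqrt{101} \approx 10.05$
$b{\left(d \right)} = \frac{1}{-106 + \sqrt{101}}$ ($b{\left(d \right)} = \frac{1}{\sqrt{101} - 106} = \frac{1}{-106 + \sqrt{101}}$)
$\sqrt{b{\left(-187 \right)} + q{\left(210 \right)}} = \sqrt{\left(- \frac{106}{11135} - \frac{\sqrt{101}}{11135}\right) + 210} = \sqrt{\frac{2338244}{11135} - \frac{\sqrt{101}}{11135}}$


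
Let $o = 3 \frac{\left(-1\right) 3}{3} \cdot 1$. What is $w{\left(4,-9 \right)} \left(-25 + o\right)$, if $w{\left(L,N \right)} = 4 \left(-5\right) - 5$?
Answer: $700$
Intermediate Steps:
$w{\left(L,N \right)} = -25$ ($w{\left(L,N \right)} = -20 - 5 = -25$)
$o = -3$ ($o = 3 \left(\left(-3\right) \frac{1}{3}\right) 1 = 3 \left(-1\right) 1 = \left(-3\right) 1 = -3$)
$w{\left(4,-9 \right)} \left(-25 + o\right) = - 25 \left(-25 - 3\right) = \left(-25\right) \left(-28\right) = 700$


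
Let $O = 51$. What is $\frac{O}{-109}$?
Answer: $- \frac{51}{109} \approx -0.46789$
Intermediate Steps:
$\frac{O}{-109} = \frac{1}{-109} \cdot 51 = \left(- \frac{1}{109}\right) 51 = - \frac{51}{109}$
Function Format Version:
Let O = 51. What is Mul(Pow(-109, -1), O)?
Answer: Rational(-51, 109) ≈ -0.46789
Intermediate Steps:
Mul(Pow(-109, -1), O) = Mul(Pow(-109, -1), 51) = Mul(Rational(-1, 109), 51) = Rational(-51, 109)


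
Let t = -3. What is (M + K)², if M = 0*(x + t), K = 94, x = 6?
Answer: 8836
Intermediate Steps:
M = 0 (M = 0*(6 - 3) = 0*3 = 0)
(M + K)² = (0 + 94)² = 94² = 8836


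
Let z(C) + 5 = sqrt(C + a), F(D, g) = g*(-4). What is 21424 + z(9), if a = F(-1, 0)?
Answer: 21422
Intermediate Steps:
F(D, g) = -4*g
a = 0 (a = -4*0 = 0)
z(C) = -5 + sqrt(C) (z(C) = -5 + sqrt(C + 0) = -5 + sqrt(C))
21424 + z(9) = 21424 + (-5 + sqrt(9)) = 21424 + (-5 + 3) = 21424 - 2 = 21422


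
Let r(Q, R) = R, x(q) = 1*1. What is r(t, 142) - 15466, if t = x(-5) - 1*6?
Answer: -15324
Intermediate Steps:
x(q) = 1
t = -5 (t = 1 - 1*6 = 1 - 6 = -5)
r(t, 142) - 15466 = 142 - 15466 = -15324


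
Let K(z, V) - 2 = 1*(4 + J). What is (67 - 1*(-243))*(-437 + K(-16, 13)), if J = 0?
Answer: -133610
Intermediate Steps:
K(z, V) = 6 (K(z, V) = 2 + 1*(4 + 0) = 2 + 1*4 = 2 + 4 = 6)
(67 - 1*(-243))*(-437 + K(-16, 13)) = (67 - 1*(-243))*(-437 + 6) = (67 + 243)*(-431) = 310*(-431) = -133610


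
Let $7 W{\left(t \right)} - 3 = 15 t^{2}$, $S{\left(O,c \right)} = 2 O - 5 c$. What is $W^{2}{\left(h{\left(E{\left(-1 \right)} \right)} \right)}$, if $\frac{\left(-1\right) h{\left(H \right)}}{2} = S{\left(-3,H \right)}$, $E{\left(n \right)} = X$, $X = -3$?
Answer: $\frac{23648769}{49} \approx 4.8263 \cdot 10^{5}$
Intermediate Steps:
$E{\left(n \right)} = -3$
$S{\left(O,c \right)} = - 5 c + 2 O$
$h{\left(H \right)} = 12 + 10 H$ ($h{\left(H \right)} = - 2 \left(- 5 H + 2 \left(-3\right)\right) = - 2 \left(- 5 H - 6\right) = - 2 \left(-6 - 5 H\right) = 12 + 10 H$)
$W{\left(t \right)} = \frac{3}{7} + \frac{15 t^{2}}{7}$
$W^{2}{\left(h{\left(E{\left(-1 \right)} \right)} \right)} = \left(\frac{3}{7} + \frac{15 \left(12 + 10 \left(-3\right)\right)^{2}}{7}\right)^{2} = \left(\frac{3}{7} + \frac{15 \left(12 - 30\right)^{2}}{7}\right)^{2} = \left(\frac{3}{7} + \frac{15 \left(-18\right)^{2}}{7}\right)^{2} = \left(\frac{3}{7} + \frac{15}{7} \cdot 324\right)^{2} = \left(\frac{3}{7} + \frac{4860}{7}\right)^{2} = \left(\frac{4863}{7}\right)^{2} = \frac{23648769}{49}$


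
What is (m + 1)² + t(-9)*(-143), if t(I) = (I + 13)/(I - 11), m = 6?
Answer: 388/5 ≈ 77.600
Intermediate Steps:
t(I) = (13 + I)/(-11 + I)
(m + 1)² + t(-9)*(-143) = (6 + 1)² + ((13 - 9)/(-11 - 9))*(-143) = 7² + (4/(-20))*(-143) = 49 - 1/20*4*(-143) = 49 - ⅕*(-143) = 49 + 143/5 = 388/5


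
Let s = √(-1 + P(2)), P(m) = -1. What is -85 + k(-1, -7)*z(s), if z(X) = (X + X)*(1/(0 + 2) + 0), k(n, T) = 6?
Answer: -85 + 6*I*√2 ≈ -85.0 + 8.4853*I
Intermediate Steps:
s = I*√2 (s = √(-1 - 1) = √(-2) = I*√2 ≈ 1.4142*I)
z(X) = X (z(X) = (2*X)*(1/2 + 0) = (2*X)*(½ + 0) = (2*X)*(½) = X)
-85 + k(-1, -7)*z(s) = -85 + 6*(I*√2) = -85 + 6*I*√2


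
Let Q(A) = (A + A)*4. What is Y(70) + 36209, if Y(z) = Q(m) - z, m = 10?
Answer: 36219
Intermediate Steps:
Q(A) = 8*A (Q(A) = (2*A)*4 = 8*A)
Y(z) = 80 - z (Y(z) = 8*10 - z = 80 - z)
Y(70) + 36209 = (80 - 1*70) + 36209 = (80 - 70) + 36209 = 10 + 36209 = 36219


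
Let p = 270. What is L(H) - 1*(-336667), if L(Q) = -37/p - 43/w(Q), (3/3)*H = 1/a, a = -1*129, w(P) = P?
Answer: 92397743/270 ≈ 3.4221e+5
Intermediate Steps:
a = -129
H = -1/129 (H = 1/(-129) = -1/129 ≈ -0.0077519)
L(Q) = -37/270 - 43/Q
L(H) - 1*(-336667) = (-37/270 - 43/(-1/129)) - 1*(-336667) = (-37/270 - 43*(-129)) + 336667 = (-37/270 + 5547) + 336667 = 1497653/270 + 336667 = 92397743/270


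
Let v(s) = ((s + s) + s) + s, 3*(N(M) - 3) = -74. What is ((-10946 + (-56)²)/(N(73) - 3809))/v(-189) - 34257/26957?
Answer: -1014472021/796602456 ≈ -1.2735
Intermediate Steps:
N(M) = -65/3 (N(M) = 3 + (⅓)*(-74) = 3 - 74/3 = -65/3)
v(s) = 4*s (v(s) = (2*s + s) + s = 3*s + s = 4*s)
((-10946 + (-56)²)/(N(73) - 3809))/v(-189) - 34257/26957 = ((-10946 + (-56)²)/(-65/3 - 3809))/((4*(-189))) - 34257/26957 = ((-10946 + 3136)/(-11492/3))/(-756) - 34257*1/26957 = -7810*(-3/11492)*(-1/756) - 34257/26957 = (11715/5746)*(-1/756) - 34257/26957 = -3905/1447992 - 34257/26957 = -1014472021/796602456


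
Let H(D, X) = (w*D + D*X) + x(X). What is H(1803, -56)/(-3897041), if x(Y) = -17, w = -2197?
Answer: 4062176/3897041 ≈ 1.0424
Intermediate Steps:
H(D, X) = -17 - 2197*D + D*X (H(D, X) = (-2197*D + D*X) - 17 = -17 - 2197*D + D*X)
H(1803, -56)/(-3897041) = (-17 - 2197*1803 + 1803*(-56))/(-3897041) = (-17 - 3961191 - 100968)*(-1/3897041) = -4062176*(-1/3897041) = 4062176/3897041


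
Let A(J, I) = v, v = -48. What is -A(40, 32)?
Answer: 48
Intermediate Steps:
A(J, I) = -48
-A(40, 32) = -1*(-48) = 48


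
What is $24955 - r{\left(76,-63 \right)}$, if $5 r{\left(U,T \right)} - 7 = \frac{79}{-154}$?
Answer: $\frac{19214351}{770} \approx 24954.0$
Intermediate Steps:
$r{\left(U,T \right)} = \frac{999}{770}$ ($r{\left(U,T \right)} = \frac{7}{5} + \frac{79 \frac{1}{-154}}{5} = \frac{7}{5} + \frac{79 \left(- \frac{1}{154}\right)}{5} = \frac{7}{5} + \frac{1}{5} \left(- \frac{79}{154}\right) = \frac{7}{5} - \frac{79}{770} = \frac{999}{770}$)
$24955 - r{\left(76,-63 \right)} = 24955 - \frac{999}{770} = \frac{19214351}{770}$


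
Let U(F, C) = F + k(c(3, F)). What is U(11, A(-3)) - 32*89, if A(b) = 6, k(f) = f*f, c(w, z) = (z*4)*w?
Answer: 14587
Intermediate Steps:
c(w, z) = 4*w*z (c(w, z) = (4*z)*w = 4*w*z)
k(f) = f**2
U(F, C) = F + 144*F**2 (U(F, C) = F + (4*3*F)**2 = F + (12*F)**2 = F + 144*F**2)
U(11, A(-3)) - 32*89 = 11*(1 + 144*11) - 32*89 = 11*(1 + 1584) - 2848 = 11*1585 - 2848 = 17435 - 2848 = 14587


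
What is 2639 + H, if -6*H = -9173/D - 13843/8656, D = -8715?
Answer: 1194511331617/452622240 ≈ 2639.1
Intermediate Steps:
H = 41240257/452622240 (H = -(-9173/(-8715) - 13843/8656)/6 = -(-9173*(-1/8715) - 13843*1/8656)/6 = -(9173/8715 - 13843/8656)/6 = -⅙*(-41240257/75437040) = 41240257/452622240 ≈ 0.091114)
2639 + H = 2639 + 41240257/452622240 = 1194511331617/452622240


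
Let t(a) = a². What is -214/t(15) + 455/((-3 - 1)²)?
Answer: 98951/3600 ≈ 27.486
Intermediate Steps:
-214/t(15) + 455/((-3 - 1)²) = -214/(15²) + 455/((-3 - 1)²) = -214/225 + 455/((-4)²) = -214*1/225 + 455/16 = -214/225 + 455*(1/16) = -214/225 + 455/16 = 98951/3600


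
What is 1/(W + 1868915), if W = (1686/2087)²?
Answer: 4355569/8140191080231 ≈ 5.3507e-7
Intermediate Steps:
W = 2842596/4355569 (W = (1686*(1/2087))² = (1686/2087)² = 2842596/4355569 ≈ 0.65263)
1/(W + 1868915) = 1/(2842596/4355569 + 1868915) = 1/(8140191080231/4355569) = 4355569/8140191080231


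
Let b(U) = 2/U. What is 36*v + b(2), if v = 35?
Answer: 1261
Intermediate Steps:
36*v + b(2) = 36*35 + 2/2 = 1260 + 2*(1/2) = 1260 + 1 = 1261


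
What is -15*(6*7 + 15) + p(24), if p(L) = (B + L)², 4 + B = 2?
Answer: -371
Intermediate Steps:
B = -2 (B = -4 + 2 = -2)
p(L) = (-2 + L)²
-15*(6*7 + 15) + p(24) = -15*(6*7 + 15) + (-2 + 24)² = -15*(42 + 15) + 22² = -15*57 + 484 = -855 + 484 = -371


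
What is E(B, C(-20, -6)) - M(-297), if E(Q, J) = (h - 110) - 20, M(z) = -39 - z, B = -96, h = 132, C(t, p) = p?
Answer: -256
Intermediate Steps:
E(Q, J) = 2 (E(Q, J) = (132 - 110) - 20 = 22 - 20 = 2)
E(B, C(-20, -6)) - M(-297) = 2 - (-39 - 1*(-297)) = 2 - (-39 + 297) = 2 - 1*258 = 2 - 258 = -256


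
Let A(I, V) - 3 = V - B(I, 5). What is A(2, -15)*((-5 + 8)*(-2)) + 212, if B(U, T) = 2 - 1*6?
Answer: 260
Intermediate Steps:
B(U, T) = -4 (B(U, T) = 2 - 6 = -4)
A(I, V) = 7 + V (A(I, V) = 3 + (V - 1*(-4)) = 3 + (V + 4) = 3 + (4 + V) = 7 + V)
A(2, -15)*((-5 + 8)*(-2)) + 212 = (7 - 15)*((-5 + 8)*(-2)) + 212 = -24*(-2) + 212 = -8*(-6) + 212 = 48 + 212 = 260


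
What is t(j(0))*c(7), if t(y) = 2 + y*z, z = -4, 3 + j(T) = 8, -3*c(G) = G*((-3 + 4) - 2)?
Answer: -42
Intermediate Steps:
c(G) = G/3 (c(G) = -G*((-3 + 4) - 2)/3 = -G*(1 - 2)/3 = -G*(-1)/3 = -(-1)*G/3 = G/3)
j(T) = 5 (j(T) = -3 + 8 = 5)
t(y) = 2 - 4*y (t(y) = 2 + y*(-4) = 2 - 4*y)
t(j(0))*c(7) = (2 - 4*5)*((⅓)*7) = (2 - 20)*(7/3) = -18*7/3 = -42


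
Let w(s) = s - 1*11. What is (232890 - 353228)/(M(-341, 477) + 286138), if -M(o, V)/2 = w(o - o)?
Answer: -60169/143080 ≈ -0.42053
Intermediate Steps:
w(s) = -11 + s (w(s) = s - 11 = -11 + s)
M(o, V) = 22 (M(o, V) = -2*(-11 + (o - o)) = -2*(-11 + 0) = -2*(-11) = 22)
(232890 - 353228)/(M(-341, 477) + 286138) = (232890 - 353228)/(22 + 286138) = -120338/286160 = -120338*1/286160 = -60169/143080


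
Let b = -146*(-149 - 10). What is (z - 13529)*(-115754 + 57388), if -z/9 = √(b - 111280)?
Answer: 789633614 + 525294*I*√88066 ≈ 7.8963e+8 + 1.5589e+8*I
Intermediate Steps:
b = 23214 (b = -146*(-159) = 23214)
z = -9*I*√88066 (z = -9*√(23214 - 111280) = -9*I*√88066 ≈ -2670.8*I)
(z - 13529)*(-115754 + 57388) = (-9*I*√88066 - 13529)*(-115754 + 57388) = (-13529 - 9*I*√88066)*(-58366) = 789633614 + 525294*I*√88066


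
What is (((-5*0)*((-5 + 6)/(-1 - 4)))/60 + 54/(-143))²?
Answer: 2916/20449 ≈ 0.14260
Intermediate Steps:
(((-5*0)*((-5 + 6)/(-1 - 4)))/60 + 54/(-143))² = ((0*(1/(-5)))*(1/60) + 54*(-1/143))² = ((0*(1*(-⅕)))*(1/60) - 54/143)² = ((0*(-⅕))*(1/60) - 54/143)² = (0*(1/60) - 54/143)² = (0 - 54/143)² = (-54/143)² = 2916/20449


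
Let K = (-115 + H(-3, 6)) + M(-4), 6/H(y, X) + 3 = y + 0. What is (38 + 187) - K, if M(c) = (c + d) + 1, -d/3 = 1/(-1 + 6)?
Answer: 1723/5 ≈ 344.60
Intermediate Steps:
H(y, X) = 6/(-3 + y) (H(y, X) = 6/(-3 + (y + 0)) = 6/(-3 + y))
d = -3/5 (d = -3/(-1 + 6) = -3/5 ≈ -0.60000)
M(c) = 2/5 + c (M(c) = (c - 3/5) + 1 = (-3/5 + c) + 1 = 2/5 + c)
K = -598/5 (K = (-115 + 6/(-3 - 3)) + (2/5 - 4) = (-115 + 6/(-6)) - 18/5 = (-115 + 6*(-1/6)) - 18/5 = (-115 - 1) - 18/5 = -116 - 18/5 = -598/5 ≈ -119.60)
(38 + 187) - K = (38 + 187) - 1*(-598/5) = 225 + 598/5 = 1723/5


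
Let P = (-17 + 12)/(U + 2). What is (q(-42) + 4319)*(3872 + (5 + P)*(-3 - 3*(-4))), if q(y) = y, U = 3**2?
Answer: 184090634/11 ≈ 1.6736e+7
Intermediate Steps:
U = 9
P = -5/11 (P = (-17 + 12)/(9 + 2) = -5/11 ≈ -0.45455)
(q(-42) + 4319)*(3872 + (5 + P)*(-3 - 3*(-4))) = (-42 + 4319)*(3872 + (5 - 5/11)*(-3 - 3*(-4))) = 4277*(3872 + 50*(-3 + 12)/11) = 4277*(3872 + (50/11)*9) = 4277*(3872 + 450/11) = 4277*(43042/11) = 184090634/11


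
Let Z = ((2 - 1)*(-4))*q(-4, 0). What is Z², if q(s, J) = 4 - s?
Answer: 1024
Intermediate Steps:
Z = -32 (Z = ((2 - 1)*(-4))*(4 - 1*(-4)) = (1*(-4))*(4 + 4) = -4*8 = -32)
Z² = (-32)² = 1024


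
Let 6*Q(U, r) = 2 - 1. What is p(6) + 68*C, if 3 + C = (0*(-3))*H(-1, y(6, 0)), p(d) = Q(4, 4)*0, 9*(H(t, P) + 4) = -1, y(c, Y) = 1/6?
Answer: -204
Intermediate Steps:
y(c, Y) = ⅙
Q(U, r) = ⅙ (Q(U, r) = (2 - 1)/6 = (⅙)*1 = ⅙)
H(t, P) = -37/9 (H(t, P) = -4 + (⅑)*(-1) = -4 - ⅑ = -37/9)
p(d) = 0 (p(d) = (⅙)*0 = 0)
C = -3 (C = -3 + (0*(-3))*(-37/9) = -3 + 0*(-37/9) = -3 + 0 = -3)
p(6) + 68*C = 0 + 68*(-3) = 0 - 204 = -204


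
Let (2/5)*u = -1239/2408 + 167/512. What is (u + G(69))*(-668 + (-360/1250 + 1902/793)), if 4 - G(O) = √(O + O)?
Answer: -5128458332557/2182336000 + 66006298*√138/99125 ≈ 5472.4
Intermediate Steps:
u = -20735/44032 (u = 5*(-1239/2408 + 167/512)/2 = 5*(-1239*1/2408 + 167*(1/512))/2 = 5*(-177/344 + 167/512)/2 = (5/2)*(-4147/22016) = -20735/44032 ≈ -0.47091)
G(O) = 4 - √2*√O (G(O) = 4 - √(O + O) = 4 - √(2*O) = 4 - √2*√O)
(u + G(69))*(-668 + (-360/1250 + 1902/793)) = (-20735/44032 + (4 - √2*√69))*(-668 + (-360/1250 + 1902/793)) = (-20735/44032 + (4 - √138))*(-668 + (-360*1/1250 + 1902*(1/793))) = (155393/44032 - √138)*(-668 + (-36/125 + 1902/793)) = (155393/44032 - √138)*(-668 + 209202/99125) = (155393/44032 - √138)*(-66006298/99125) = -5128458332557/2182336000 + 66006298*√138/99125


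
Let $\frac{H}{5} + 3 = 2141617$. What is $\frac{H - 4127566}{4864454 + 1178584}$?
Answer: $\frac{3290252}{3021519} \approx 1.0889$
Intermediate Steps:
$H = 10708070$ ($H = -15 + 5 \cdot 2141617 = -15 + 10708085 = 10708070$)
$\frac{H - 4127566}{4864454 + 1178584} = \frac{10708070 - 4127566}{4864454 + 1178584} = \frac{6580504}{6043038} = 6580504 \cdot \frac{1}{6043038} = \frac{3290252}{3021519}$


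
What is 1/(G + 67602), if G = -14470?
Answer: 1/53132 ≈ 1.8821e-5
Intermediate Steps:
1/(G + 67602) = 1/(-14470 + 67602) = 1/53132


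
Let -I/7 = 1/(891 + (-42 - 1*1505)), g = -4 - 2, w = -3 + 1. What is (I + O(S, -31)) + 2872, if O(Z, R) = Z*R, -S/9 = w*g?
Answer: 4080327/656 ≈ 6220.0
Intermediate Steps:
w = -2
g = -6
S = -108 (S = -(-18)*(-6) = -9*12 = -108)
O(Z, R) = R*Z
I = 7/656 (I = -7/(891 + (-42 - 1*1505)) = -7/(891 + (-42 - 1505)) = -7/(891 - 1547) = -7/(-656) = -7*(-1/656) = 7/656 ≈ 0.010671)
(I + O(S, -31)) + 2872 = (7/656 - 31*(-108)) + 2872 = (7/656 + 3348) + 2872 = 2196295/656 + 2872 = 4080327/656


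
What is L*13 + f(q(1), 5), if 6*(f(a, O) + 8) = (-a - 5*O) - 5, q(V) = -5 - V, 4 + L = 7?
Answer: 27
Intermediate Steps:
L = 3 (L = -4 + 7 = 3)
f(a, O) = -53/6 - 5*O/6 - a/6 (f(a, O) = -8 + ((-a - 5*O) - 5)/6 = -8 + (-5 - a - 5*O)/6 = -8 + (-⅚ - 5*O/6 - a/6) = -53/6 - 5*O/6 - a/6)
L*13 + f(q(1), 5) = 3*13 + (-53/6 - ⅚*5 - (-5 - 1*1)/6) = 39 + (-53/6 - 25/6 - (-5 - 1)/6) = 39 + (-53/6 - 25/6 - ⅙*(-6)) = 39 + (-53/6 - 25/6 + 1) = 39 - 12 = 27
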